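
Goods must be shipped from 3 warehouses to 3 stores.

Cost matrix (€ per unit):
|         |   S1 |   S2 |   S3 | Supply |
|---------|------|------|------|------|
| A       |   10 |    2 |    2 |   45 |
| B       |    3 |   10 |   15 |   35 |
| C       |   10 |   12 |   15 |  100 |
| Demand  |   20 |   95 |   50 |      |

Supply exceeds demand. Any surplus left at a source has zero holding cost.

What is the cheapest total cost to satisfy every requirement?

1335

An optimal shipping plan:
  A→S3: 45 × €2 = €90
  B→S1: 20 × €3 = €60
  B→S2: 15 × €10 = €150
  C→S2: 80 × €12 = €960
  C→S3: 5 × €15 = €75
Total = 90 + 60 + 150 + 960 + 75 = €1335.
(Supply check: A ships 45; B ships 35; C ships 85.)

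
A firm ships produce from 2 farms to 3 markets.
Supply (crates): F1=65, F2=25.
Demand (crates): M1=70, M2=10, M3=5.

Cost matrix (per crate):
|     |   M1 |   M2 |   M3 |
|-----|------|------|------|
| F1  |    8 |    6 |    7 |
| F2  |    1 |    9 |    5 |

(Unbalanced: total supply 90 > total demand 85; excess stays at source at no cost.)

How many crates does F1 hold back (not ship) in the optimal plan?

An optimal plan:
  F1–M1: 45 × 8 = 360
  F1–M2: 10 × 6 = 60
  F1–M3: 5 × 7 = 35
  F2–M1: 25 × 1 = 25
Total cost = 480.
F1 ships 60 of its 65, leaving 5.

5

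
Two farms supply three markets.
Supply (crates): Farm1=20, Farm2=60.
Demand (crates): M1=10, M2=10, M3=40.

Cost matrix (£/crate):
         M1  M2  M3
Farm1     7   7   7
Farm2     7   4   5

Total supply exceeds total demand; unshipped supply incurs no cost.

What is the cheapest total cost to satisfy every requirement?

310

A cheapest plan:
  Farm1->M1: 10 crates
  Farm2->M2: 10 crates
  Farm2->M3: 40 crates
Total cost = £310.
(Supply check: Farm1 ships 10; Farm2 ships 50.)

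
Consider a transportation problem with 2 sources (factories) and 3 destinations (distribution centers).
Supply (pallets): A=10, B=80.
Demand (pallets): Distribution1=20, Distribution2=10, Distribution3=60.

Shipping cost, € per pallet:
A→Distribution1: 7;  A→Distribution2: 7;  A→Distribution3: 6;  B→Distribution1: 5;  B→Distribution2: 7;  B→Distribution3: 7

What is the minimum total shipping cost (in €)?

A cheapest plan:
  A to Distribution3: 10 × €6 = €60
  B to Distribution1: 20 × €5 = €100
  B to Distribution2: 10 × €7 = €70
  B to Distribution3: 50 × €7 = €350
Total = 60 + 100 + 70 + 350 = €580.

580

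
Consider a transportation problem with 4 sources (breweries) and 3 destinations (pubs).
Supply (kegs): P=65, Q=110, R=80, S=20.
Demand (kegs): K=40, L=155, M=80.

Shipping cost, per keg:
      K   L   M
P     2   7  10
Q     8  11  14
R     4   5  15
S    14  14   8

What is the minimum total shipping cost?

2205

One minimum-cost allocation:
  P to K: 40 × 2 = 80
  P to L: 25 × 7 = 175
  Q to L: 50 × 11 = 550
  Q to M: 60 × 14 = 840
  R to L: 80 × 5 = 400
  S to M: 20 × 8 = 160
Total = 80 + 175 + 550 + 840 + 400 + 160 = 2205.
(Supply check: P ships 65; Q ships 110; R ships 80; S ships 20.)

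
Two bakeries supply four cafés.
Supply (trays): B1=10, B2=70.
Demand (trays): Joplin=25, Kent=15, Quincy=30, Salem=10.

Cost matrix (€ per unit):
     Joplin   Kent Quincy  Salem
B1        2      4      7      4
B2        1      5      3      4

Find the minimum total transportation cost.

220

A cheapest plan:
  B1 to Kent: 10 × €4 = €40
  B2 to Joplin: 25 × €1 = €25
  B2 to Kent: 5 × €5 = €25
  B2 to Quincy: 30 × €3 = €90
  B2 to Salem: 10 × €4 = €40
Total = 40 + 25 + 25 + 90 + 40 = €220.
(Supply check: B1 ships 10; B2 ships 70.)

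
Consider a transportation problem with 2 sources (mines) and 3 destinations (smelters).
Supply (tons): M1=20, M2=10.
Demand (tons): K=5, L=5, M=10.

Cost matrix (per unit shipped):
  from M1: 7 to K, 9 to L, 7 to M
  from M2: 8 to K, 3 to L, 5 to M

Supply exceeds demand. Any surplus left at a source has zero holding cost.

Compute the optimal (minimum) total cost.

One minimum-cost allocation:
  M1->K: 5 tons
  M1->M: 5 tons
  M2->L: 5 tons
  M2->M: 5 tons
Total cost = 110.

110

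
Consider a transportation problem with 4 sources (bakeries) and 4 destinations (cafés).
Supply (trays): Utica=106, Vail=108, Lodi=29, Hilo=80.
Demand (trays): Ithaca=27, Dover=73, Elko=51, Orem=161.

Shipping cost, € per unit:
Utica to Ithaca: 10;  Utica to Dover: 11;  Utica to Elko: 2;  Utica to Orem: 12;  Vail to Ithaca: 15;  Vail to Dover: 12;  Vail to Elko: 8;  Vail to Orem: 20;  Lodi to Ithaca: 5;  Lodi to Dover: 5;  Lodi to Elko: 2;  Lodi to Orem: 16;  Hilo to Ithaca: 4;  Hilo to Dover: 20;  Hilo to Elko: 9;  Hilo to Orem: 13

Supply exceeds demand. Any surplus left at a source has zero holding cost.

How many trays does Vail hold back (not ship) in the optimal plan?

11

Minimum-cost shipments:
  Utica–Orem: 106 × €12 = €1272
  Vail–Dover: 44 × €12 = €528
  Vail–Elko: 51 × €8 = €408
  Vail–Orem: 2 × €20 = €40
  Lodi–Dover: 29 × €5 = €145
  Hilo–Ithaca: 27 × €4 = €108
  Hilo–Orem: 53 × €13 = €689
Total cost = €3190.
Vail ships 97 of its 108, leaving 11.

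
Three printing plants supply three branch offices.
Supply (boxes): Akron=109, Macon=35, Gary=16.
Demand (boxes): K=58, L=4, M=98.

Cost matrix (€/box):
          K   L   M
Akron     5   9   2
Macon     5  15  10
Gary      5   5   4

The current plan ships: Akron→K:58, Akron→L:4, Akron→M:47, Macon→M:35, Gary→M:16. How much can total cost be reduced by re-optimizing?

Current plan cost = 58·5 + 4·9 + 47·2 + 35·10 + 16·4 = €834.
Optimal plan:
  Akron->K: 11 × €5 = €55
  Akron->M: 98 × €2 = €196
  Macon->K: 35 × €5 = €175
  Gary->K: 12 × €5 = €60
  Gary->L: 4 × €5 = €20
Optimal cost = €506.
Saving = 834 − 506 = €328.

328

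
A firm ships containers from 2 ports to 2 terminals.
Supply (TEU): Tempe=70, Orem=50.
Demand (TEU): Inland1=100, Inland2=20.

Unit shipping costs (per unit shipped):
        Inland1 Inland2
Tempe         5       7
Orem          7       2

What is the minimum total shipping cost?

600

One minimum-cost allocation:
  Tempe–Inland1: 70 × 5 = 350
  Orem–Inland1: 30 × 7 = 210
  Orem–Inland2: 20 × 2 = 40
Total = 350 + 210 + 40 = 600.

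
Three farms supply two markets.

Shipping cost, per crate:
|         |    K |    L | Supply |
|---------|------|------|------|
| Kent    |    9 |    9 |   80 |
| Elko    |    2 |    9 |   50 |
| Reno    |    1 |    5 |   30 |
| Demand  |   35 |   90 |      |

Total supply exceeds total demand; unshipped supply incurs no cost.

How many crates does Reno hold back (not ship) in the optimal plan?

Minimum-cost shipments:
  Kent→L: 60 × 9 = 540
  Elko→K: 35 × 2 = 70
  Reno→L: 30 × 5 = 150
Total cost = 760.
Reno ships 30 of its 30, leaving 0.

0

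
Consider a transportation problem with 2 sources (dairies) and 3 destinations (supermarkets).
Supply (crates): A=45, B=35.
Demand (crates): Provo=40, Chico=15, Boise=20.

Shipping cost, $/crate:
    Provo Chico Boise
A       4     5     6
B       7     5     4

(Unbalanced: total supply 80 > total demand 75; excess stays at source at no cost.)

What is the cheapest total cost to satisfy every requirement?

315

An optimal shipping plan:
  A->Provo: 40 × $4 = $160
  A->Chico: 5 × $5 = $25
  B->Chico: 10 × $5 = $50
  B->Boise: 20 × $4 = $80
Total = 160 + 25 + 50 + 80 = $315.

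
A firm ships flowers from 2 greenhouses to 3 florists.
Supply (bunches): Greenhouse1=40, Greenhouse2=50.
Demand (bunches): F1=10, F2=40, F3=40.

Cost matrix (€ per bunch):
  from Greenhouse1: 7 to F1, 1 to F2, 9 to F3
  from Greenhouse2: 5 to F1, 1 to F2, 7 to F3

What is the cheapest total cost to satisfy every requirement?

370

A cheapest plan:
  Greenhouse1 to F2: 40 bunches
  Greenhouse2 to F1: 10 bunches
  Greenhouse2 to F3: 40 bunches
Total cost = €370.
(Supply check: Greenhouse1 ships 40; Greenhouse2 ships 50.)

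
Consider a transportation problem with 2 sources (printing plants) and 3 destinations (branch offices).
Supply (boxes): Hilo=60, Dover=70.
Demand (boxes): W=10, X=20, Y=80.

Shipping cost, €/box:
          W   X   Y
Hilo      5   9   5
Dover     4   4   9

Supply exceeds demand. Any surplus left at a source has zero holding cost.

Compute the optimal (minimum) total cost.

A cheapest plan:
  Hilo->Y: 60 × €5 = €300
  Dover->W: 10 × €4 = €40
  Dover->X: 20 × €4 = €80
  Dover->Y: 20 × €9 = €180
Total = 300 + 40 + 80 + 180 = €600.
(Supply check: Hilo ships 60; Dover ships 50.)

600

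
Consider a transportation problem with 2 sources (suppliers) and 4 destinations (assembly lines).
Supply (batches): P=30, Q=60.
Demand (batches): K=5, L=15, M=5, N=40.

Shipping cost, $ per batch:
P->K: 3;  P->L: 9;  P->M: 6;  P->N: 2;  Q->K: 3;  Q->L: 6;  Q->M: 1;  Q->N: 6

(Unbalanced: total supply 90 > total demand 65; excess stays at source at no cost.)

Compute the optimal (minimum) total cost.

An optimal shipping plan:
  P->N: 30 × $2 = $60
  Q->K: 5 × $3 = $15
  Q->L: 15 × $6 = $90
  Q->M: 5 × $1 = $5
  Q->N: 10 × $6 = $60
Total = 60 + 15 + 90 + 5 + 60 = $230.
(Supply check: P ships 30; Q ships 35.)

230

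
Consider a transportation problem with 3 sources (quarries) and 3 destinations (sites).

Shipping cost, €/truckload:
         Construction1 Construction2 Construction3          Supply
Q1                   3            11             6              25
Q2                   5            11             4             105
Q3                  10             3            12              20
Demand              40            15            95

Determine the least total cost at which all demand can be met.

600

One minimum-cost allocation:
  Q1->Construction1: 25 × €3 = €75
  Q2->Construction1: 10 × €5 = €50
  Q2->Construction3: 95 × €4 = €380
  Q3->Construction1: 5 × €10 = €50
  Q3->Construction2: 15 × €3 = €45
Total = 75 + 50 + 380 + 50 + 45 = €600.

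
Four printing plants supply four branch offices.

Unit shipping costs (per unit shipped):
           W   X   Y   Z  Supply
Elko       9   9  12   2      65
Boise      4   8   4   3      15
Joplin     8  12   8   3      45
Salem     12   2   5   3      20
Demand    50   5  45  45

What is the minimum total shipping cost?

An optimal shipping plan:
  Elko–W: 20 × 9 = 180
  Elko–Z: 45 × 2 = 90
  Boise–W: 15 × 4 = 60
  Joplin–W: 15 × 8 = 120
  Joplin–Y: 30 × 8 = 240
  Salem–X: 5 × 2 = 10
  Salem–Y: 15 × 5 = 75
Total = 180 + 90 + 60 + 120 + 240 + 10 + 75 = 775.

775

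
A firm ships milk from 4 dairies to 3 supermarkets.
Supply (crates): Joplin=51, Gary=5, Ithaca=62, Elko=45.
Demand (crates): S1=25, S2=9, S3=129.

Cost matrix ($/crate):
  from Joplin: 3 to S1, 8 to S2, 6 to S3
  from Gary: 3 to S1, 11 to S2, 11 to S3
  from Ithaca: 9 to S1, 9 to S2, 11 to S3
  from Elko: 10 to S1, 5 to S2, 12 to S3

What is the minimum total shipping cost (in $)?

An optimal shipping plan:
  Joplin–S1: 20 × $3 = $60
  Joplin–S3: 31 × $6 = $186
  Gary–S1: 5 × $3 = $15
  Ithaca–S3: 62 × $11 = $682
  Elko–S2: 9 × $5 = $45
  Elko–S3: 36 × $12 = $432
Total = 60 + 186 + 15 + 682 + 45 + 432 = $1420.
(Supply check: Joplin ships 51; Gary ships 5; Ithaca ships 62; Elko ships 45.)

1420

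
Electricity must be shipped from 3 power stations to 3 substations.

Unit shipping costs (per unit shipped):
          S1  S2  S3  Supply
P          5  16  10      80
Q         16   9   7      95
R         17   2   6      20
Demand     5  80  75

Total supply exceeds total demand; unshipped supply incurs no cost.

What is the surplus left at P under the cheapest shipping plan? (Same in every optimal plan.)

35

An optimal plan:
  P–S1: 5 × 5 = 25
  P–S3: 40 × 10 = 400
  Q–S2: 60 × 9 = 540
  Q–S3: 35 × 7 = 245
  R–S2: 20 × 2 = 40
Total cost = 1250.
P ships 45 of its 80, leaving 35.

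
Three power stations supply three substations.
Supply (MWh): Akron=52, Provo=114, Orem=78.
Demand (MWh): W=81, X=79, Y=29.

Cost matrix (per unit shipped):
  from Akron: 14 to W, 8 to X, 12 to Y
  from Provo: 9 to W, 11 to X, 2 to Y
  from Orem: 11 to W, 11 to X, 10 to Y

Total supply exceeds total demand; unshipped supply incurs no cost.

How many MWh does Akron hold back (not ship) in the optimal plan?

An optimal plan:
  Akron->X: 52 MWh
  Provo->W: 81 MWh
  Provo->X: 4 MWh
  Provo->Y: 29 MWh
  Orem->X: 23 MWh
Total cost = 1500.
Akron ships 52 of its 52, leaving 0.

0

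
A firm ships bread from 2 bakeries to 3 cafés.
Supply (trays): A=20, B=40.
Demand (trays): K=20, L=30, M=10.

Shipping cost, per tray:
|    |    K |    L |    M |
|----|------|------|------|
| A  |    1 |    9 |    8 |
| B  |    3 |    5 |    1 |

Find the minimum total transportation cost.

180

A cheapest plan:
  A–K: 20 × 1 = 20
  B–L: 30 × 5 = 150
  B–M: 10 × 1 = 10
Total = 20 + 150 + 10 = 180.
(Supply check: A ships 20; B ships 40.)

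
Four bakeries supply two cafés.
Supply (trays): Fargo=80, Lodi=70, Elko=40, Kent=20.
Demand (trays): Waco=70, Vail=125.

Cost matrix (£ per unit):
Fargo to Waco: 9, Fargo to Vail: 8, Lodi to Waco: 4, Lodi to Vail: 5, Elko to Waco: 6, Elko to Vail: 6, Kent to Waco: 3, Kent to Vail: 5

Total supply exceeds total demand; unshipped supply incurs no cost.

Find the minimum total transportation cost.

One minimum-cost allocation:
  Fargo→Vail: 65 trays
  Lodi→Waco: 50 trays
  Lodi→Vail: 20 trays
  Elko→Vail: 40 trays
  Kent→Waco: 20 trays
Total cost = £1120.

1120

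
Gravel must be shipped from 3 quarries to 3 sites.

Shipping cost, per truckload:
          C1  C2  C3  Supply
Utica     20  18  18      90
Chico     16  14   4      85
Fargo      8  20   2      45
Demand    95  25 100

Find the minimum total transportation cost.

2360

One minimum-cost allocation:
  Utica→C1: 65 × 20 = 1300
  Utica→C2: 25 × 18 = 450
  Chico→C3: 85 × 4 = 340
  Fargo→C1: 30 × 8 = 240
  Fargo→C3: 15 × 2 = 30
Total = 1300 + 450 + 340 + 240 + 30 = 2360.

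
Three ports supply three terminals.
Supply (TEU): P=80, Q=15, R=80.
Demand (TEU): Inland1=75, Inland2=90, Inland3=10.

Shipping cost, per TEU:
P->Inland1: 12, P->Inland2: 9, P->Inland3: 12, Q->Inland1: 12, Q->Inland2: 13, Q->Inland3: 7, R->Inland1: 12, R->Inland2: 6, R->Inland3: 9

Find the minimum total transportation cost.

An optimal shipping plan:
  P to Inland1: 70 × 12 = 840
  P to Inland2: 10 × 9 = 90
  Q to Inland1: 5 × 12 = 60
  Q to Inland3: 10 × 7 = 70
  R to Inland2: 80 × 6 = 480
Total = 840 + 90 + 60 + 70 + 480 = 1540.
(Supply check: P ships 80; Q ships 15; R ships 80.)

1540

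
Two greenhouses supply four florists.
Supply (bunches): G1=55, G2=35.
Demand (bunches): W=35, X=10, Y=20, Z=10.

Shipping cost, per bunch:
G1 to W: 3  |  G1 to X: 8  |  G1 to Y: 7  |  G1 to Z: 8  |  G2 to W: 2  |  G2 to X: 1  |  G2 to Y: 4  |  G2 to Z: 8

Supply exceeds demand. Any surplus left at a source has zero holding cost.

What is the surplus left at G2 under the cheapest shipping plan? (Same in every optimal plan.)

0

Minimum-cost shipments:
  G1->W: 30 × 3 = 90
  G1->Z: 10 × 8 = 80
  G2->W: 5 × 2 = 10
  G2->X: 10 × 1 = 10
  G2->Y: 20 × 4 = 80
Total cost = 270.
G2 ships 35 of its 35, leaving 0.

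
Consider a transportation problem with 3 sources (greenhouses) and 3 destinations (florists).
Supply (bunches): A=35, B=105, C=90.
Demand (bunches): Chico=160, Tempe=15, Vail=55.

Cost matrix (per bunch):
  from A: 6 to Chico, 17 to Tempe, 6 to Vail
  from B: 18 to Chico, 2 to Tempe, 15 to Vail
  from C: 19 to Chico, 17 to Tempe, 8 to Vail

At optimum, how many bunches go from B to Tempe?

15

The minimum-cost plan:
  A to Chico: 35 × 6 = 210
  B to Chico: 90 × 18 = 1620
  B to Tempe: 15 × 2 = 30
  C to Chico: 35 × 19 = 665
  C to Vail: 55 × 8 = 440
Total cost = 2965.
So B→Tempe carries 15 bunches.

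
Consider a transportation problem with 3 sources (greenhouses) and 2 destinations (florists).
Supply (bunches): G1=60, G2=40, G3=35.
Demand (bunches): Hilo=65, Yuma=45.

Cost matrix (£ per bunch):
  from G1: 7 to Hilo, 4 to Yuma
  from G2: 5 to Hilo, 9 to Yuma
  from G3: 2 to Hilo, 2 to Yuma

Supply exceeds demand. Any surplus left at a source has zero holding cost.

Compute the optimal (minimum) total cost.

400

Optimal allocation:
  G1–Yuma: 45 × £4 = £180
  G2–Hilo: 30 × £5 = £150
  G3–Hilo: 35 × £2 = £70
Total = 180 + 150 + 70 = £400.
(Supply check: G1 ships 45; G2 ships 30; G3 ships 35.)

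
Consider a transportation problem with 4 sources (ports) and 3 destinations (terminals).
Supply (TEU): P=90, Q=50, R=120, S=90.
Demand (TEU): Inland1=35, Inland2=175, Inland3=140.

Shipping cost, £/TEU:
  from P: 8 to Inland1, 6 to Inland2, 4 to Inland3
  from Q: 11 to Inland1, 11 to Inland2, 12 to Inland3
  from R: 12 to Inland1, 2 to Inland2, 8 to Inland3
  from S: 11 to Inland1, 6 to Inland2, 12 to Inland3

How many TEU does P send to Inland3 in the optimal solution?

Optimal shipments:
  P to Inland3: 90 × £4 = £360
  Q to Inland1: 35 × £11 = £385
  Q to Inland3: 15 × £12 = £180
  R to Inland2: 85 × £2 = £170
  R to Inland3: 35 × £8 = £280
  S to Inland2: 90 × £6 = £540
Total cost = £1915.
So P→Inland3 carries 90 TEU.

90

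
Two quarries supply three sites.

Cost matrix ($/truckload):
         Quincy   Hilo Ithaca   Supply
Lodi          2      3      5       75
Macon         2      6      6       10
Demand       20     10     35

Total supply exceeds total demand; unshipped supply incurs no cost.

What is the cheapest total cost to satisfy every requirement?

One minimum-cost allocation:
  Lodi->Quincy: 10 × $2 = $20
  Lodi->Hilo: 10 × $3 = $30
  Lodi->Ithaca: 35 × $5 = $175
  Macon->Quincy: 10 × $2 = $20
Total = 20 + 30 + 175 + 20 = $245.
(Supply check: Lodi ships 55; Macon ships 10.)

245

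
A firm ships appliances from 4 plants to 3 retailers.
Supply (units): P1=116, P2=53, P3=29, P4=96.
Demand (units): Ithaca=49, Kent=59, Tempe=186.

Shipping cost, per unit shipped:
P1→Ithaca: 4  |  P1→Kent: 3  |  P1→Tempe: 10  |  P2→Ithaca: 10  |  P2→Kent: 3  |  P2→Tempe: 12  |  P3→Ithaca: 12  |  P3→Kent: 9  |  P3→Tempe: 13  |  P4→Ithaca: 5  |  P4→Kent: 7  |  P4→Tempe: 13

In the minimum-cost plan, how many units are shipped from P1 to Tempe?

110

The minimum-cost plan:
  P1->Kent: 6 × 3 = 18
  P1->Tempe: 110 × 10 = 1100
  P2->Kent: 53 × 3 = 159
  P3->Tempe: 29 × 13 = 377
  P4->Ithaca: 49 × 5 = 245
  P4->Tempe: 47 × 13 = 611
Total cost = 2510.
So P1→Tempe carries 110 units.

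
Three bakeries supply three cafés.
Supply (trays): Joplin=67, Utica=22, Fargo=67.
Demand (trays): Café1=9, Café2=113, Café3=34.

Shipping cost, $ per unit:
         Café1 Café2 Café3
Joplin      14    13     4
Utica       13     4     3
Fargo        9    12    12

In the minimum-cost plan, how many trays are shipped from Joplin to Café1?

0

Solving gives:
  Joplin–Café2: 33 × $13 = $429
  Joplin–Café3: 34 × $4 = $136
  Utica–Café2: 22 × $4 = $88
  Fargo–Café1: 9 × $9 = $81
  Fargo–Café2: 58 × $12 = $696
Total cost = $1430.
The route Joplin→Café1 is not used.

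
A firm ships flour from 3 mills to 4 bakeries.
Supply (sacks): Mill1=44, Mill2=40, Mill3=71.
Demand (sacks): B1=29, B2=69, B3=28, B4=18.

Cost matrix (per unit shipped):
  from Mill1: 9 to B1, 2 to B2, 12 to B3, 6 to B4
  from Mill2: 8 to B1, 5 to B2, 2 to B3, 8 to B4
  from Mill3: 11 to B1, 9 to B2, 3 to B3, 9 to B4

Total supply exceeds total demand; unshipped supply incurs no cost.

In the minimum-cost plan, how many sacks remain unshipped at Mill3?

Minimum-cost shipments:
  Mill1 to B2: 44 × 2 = 88
  Mill2 to B1: 15 × 8 = 120
  Mill2 to B2: 25 × 5 = 125
  Mill3 to B1: 14 × 11 = 154
  Mill3 to B3: 28 × 3 = 84
  Mill3 to B4: 18 × 9 = 162
Total cost = 733.
Mill3 ships 60 of its 71, leaving 11.

11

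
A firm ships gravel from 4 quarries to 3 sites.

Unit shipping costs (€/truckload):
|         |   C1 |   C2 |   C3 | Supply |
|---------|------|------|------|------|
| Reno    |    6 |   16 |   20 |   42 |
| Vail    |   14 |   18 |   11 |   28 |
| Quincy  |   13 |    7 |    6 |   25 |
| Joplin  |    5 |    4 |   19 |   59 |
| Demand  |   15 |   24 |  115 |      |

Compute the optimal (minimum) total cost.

One minimum-cost allocation:
  Reno to C3: 42 × €20 = €840
  Vail to C3: 28 × €11 = €308
  Quincy to C3: 25 × €6 = €150
  Joplin to C1: 15 × €5 = €75
  Joplin to C2: 24 × €4 = €96
  Joplin to C3: 20 × €19 = €380
Total = 840 + 308 + 150 + 75 + 96 + 380 = €1849.

1849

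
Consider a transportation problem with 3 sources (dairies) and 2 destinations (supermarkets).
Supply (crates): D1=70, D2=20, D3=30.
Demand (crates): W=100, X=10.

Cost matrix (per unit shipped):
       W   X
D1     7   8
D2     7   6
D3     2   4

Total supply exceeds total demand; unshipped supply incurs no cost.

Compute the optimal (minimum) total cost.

610

One minimum-cost allocation:
  D1->W: 60 × 7 = 420
  D2->W: 10 × 7 = 70
  D2->X: 10 × 6 = 60
  D3->W: 30 × 2 = 60
Total = 420 + 70 + 60 + 60 = 610.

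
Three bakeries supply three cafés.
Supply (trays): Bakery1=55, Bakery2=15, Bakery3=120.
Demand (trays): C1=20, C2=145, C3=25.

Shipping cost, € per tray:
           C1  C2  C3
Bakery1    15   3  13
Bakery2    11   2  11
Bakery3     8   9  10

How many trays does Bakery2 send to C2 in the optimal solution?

15

Solving gives:
  Bakery1 to C2: 55 trays
  Bakery2 to C2: 15 trays
  Bakery3 to C1: 20 trays
  Bakery3 to C2: 75 trays
  Bakery3 to C3: 25 trays
Total cost = €1280.
So Bakery2→C2 carries 15 trays.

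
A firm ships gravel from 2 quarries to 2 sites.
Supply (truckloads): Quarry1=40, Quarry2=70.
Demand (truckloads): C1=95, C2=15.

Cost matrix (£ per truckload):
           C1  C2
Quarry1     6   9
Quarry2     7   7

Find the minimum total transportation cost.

730

One minimum-cost allocation:
  Quarry1->C1: 40 × £6 = £240
  Quarry2->C1: 55 × £7 = £385
  Quarry2->C2: 15 × £7 = £105
Total = 240 + 385 + 105 = £730.
(Supply check: Quarry1 ships 40; Quarry2 ships 70.)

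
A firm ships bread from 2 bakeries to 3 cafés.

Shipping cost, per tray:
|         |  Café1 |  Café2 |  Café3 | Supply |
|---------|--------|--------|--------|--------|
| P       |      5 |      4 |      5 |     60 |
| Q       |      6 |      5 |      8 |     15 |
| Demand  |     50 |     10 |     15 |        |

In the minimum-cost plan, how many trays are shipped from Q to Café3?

Optimal shipments:
  P to Café1: 35 × 5 = 175
  P to Café2: 10 × 4 = 40
  P to Café3: 15 × 5 = 75
  Q to Café1: 15 × 6 = 90
Total cost = 380.
The route Q→Café3 is not used.

0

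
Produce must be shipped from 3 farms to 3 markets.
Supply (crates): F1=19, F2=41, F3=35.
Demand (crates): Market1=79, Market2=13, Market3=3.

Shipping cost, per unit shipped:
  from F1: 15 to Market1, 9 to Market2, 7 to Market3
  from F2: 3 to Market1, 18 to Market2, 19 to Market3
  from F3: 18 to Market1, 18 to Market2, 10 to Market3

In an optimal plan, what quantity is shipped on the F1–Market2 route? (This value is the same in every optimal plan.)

13

The minimum-cost plan:
  F1->Market1: 3 crates
  F1->Market2: 13 crates
  F1->Market3: 3 crates
  F2->Market1: 41 crates
  F3->Market1: 35 crates
Total cost = 936.
So F1→Market2 carries 13 crates.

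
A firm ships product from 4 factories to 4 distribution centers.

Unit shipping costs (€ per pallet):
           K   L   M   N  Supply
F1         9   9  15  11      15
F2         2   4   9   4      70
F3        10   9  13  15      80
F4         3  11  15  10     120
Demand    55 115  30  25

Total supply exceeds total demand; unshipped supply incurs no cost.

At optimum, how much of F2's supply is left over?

An optimal plan:
  F1→L: 15 × €9 = €135
  F2→L: 50 × €4 = €200
  F2→N: 20 × €4 = €80
  F3→L: 50 × €9 = €450
  F3→M: 30 × €13 = €390
  F4→K: 55 × €3 = €165
  F4→N: 5 × €10 = €50
Total cost = €1470.
F2 ships 70 of its 70, leaving 0.

0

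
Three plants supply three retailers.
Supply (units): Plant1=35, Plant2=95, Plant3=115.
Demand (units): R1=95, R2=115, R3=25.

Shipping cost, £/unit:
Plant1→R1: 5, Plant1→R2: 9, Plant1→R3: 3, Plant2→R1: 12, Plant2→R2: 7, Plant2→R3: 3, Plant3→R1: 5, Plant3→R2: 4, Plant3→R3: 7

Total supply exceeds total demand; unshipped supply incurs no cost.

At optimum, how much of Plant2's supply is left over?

10

Minimum-cost shipments:
  Plant1→R1: 35 units
  Plant2→R2: 60 units
  Plant2→R3: 25 units
  Plant3→R1: 60 units
  Plant3→R2: 55 units
Total cost = £1190.
Plant2 ships 85 of its 95, leaving 10.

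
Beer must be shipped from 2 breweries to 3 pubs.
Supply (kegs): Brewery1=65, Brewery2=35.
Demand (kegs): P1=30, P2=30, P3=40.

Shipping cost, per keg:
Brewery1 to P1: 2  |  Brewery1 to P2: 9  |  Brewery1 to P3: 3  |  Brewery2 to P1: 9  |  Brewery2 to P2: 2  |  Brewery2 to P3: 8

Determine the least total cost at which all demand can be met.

An optimal shipping plan:
  Brewery1->P1: 30 × 2 = 60
  Brewery1->P3: 35 × 3 = 105
  Brewery2->P2: 30 × 2 = 60
  Brewery2->P3: 5 × 8 = 40
Total = 60 + 105 + 60 + 40 = 265.
(Supply check: Brewery1 ships 65; Brewery2 ships 35.)

265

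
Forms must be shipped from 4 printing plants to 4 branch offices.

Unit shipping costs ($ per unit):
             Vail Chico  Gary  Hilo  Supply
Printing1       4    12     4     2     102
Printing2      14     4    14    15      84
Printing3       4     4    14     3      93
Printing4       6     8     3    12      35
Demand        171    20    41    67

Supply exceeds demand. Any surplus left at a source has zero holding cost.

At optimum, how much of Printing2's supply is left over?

15

An optimal plan:
  Printing1→Vail: 35 boxes
  Printing1→Hilo: 67 boxes
  Printing2→Vail: 43 boxes
  Printing2→Chico: 20 boxes
  Printing2→Gary: 6 boxes
  Printing3→Vail: 93 boxes
  Printing4→Gary: 35 boxes
Total cost = $1517.
Printing2 ships 69 of its 84, leaving 15.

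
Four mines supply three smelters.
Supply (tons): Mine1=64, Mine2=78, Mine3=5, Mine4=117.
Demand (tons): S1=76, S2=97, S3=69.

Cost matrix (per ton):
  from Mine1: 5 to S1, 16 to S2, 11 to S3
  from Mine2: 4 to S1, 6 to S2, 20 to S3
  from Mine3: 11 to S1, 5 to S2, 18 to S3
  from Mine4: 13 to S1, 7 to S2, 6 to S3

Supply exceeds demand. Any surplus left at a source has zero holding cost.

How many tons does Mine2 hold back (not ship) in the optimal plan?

0

An optimal plan:
  Mine1–S1: 64 × 5 = 320
  Mine2–S1: 12 × 4 = 48
  Mine2–S2: 66 × 6 = 396
  Mine3–S2: 5 × 5 = 25
  Mine4–S2: 26 × 7 = 182
  Mine4–S3: 69 × 6 = 414
Total cost = 1385.
Mine2 ships 78 of its 78, leaving 0.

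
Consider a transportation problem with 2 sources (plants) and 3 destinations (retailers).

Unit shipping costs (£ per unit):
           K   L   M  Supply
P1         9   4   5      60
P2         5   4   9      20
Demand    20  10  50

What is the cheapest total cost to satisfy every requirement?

390

An optimal shipping plan:
  P1->L: 10 units
  P1->M: 50 units
  P2->K: 20 units
Total cost = £390.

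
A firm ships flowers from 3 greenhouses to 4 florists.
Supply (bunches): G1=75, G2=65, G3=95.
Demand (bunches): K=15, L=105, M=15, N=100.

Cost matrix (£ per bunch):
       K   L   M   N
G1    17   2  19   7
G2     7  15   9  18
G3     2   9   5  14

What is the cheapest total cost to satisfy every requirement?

2185

Optimal allocation:
  G1–L: 75 × £2 = £150
  G2–N: 65 × £18 = £1170
  G3–K: 15 × £2 = £30
  G3–L: 30 × £9 = £270
  G3–M: 15 × £5 = £75
  G3–N: 35 × £14 = £490
Total = 150 + 1170 + 30 + 270 + 75 + 490 = £2185.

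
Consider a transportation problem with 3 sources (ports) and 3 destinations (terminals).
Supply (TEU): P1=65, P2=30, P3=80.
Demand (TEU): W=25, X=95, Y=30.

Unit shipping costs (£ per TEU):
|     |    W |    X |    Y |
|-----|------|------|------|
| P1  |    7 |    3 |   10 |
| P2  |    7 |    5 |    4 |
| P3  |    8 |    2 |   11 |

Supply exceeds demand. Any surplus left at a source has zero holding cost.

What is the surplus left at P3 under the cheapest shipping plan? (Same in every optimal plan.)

0

An optimal plan:
  P1–W: 25 TEU
  P1–X: 15 TEU
  P2–Y: 30 TEU
  P3–X: 80 TEU
Total cost = £500.
P3 ships 80 of its 80, leaving 0.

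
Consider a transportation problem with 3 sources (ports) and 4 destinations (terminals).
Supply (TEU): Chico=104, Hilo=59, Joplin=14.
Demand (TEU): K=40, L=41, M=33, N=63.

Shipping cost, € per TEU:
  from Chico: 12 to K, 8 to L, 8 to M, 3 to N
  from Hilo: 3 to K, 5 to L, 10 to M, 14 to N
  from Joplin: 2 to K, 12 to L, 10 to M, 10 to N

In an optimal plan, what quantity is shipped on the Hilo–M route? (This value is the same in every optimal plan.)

0

The minimum-cost plan:
  Chico to L: 8 × €8 = €64
  Chico to M: 33 × €8 = €264
  Chico to N: 63 × €3 = €189
  Hilo to K: 26 × €3 = €78
  Hilo to L: 33 × €5 = €165
  Joplin to K: 14 × €2 = €28
Total cost = €788.
The route Hilo→M is not used.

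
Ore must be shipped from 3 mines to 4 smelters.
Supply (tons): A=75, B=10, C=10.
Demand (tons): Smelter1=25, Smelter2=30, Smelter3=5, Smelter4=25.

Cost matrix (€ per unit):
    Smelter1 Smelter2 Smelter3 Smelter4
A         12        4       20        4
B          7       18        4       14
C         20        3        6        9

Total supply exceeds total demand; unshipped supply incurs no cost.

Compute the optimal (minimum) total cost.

Optimal allocation:
  A→Smelter1: 15 × €12 = €180
  A→Smelter2: 25 × €4 = €100
  A→Smelter4: 25 × €4 = €100
  B→Smelter1: 10 × €7 = €70
  C→Smelter2: 5 × €3 = €15
  C→Smelter3: 5 × €6 = €30
Total = 180 + 100 + 100 + 70 + 15 + 30 = €495.

495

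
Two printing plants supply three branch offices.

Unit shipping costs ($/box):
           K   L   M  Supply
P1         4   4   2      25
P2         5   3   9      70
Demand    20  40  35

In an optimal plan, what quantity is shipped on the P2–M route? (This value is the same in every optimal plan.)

10

Optimal shipments:
  P1–M: 25 × $2 = $50
  P2–K: 20 × $5 = $100
  P2–L: 40 × $3 = $120
  P2–M: 10 × $9 = $90
Total cost = $360.
So P2→M carries 10 boxes.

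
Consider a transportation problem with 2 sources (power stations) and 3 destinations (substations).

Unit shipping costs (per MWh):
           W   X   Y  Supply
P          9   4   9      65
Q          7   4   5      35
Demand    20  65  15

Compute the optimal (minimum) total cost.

475

An optimal shipping plan:
  P->X: 65 × 4 = 260
  Q->W: 20 × 7 = 140
  Q->Y: 15 × 5 = 75
Total = 260 + 140 + 75 = 475.
(Supply check: P ships 65; Q ships 35.)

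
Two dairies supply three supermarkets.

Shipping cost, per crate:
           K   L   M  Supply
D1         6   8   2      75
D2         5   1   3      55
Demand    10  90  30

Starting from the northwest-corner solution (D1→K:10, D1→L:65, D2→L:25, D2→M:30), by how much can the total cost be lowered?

Current plan cost = 10·6 + 65·8 + 25·1 + 30·3 = 695.
Optimal plan:
  D1→K: 10 × 6 = 60
  D1→L: 35 × 8 = 280
  D1→M: 30 × 2 = 60
  D2→L: 55 × 1 = 55
Optimal cost = 455.
Saving = 695 − 455 = 240.

240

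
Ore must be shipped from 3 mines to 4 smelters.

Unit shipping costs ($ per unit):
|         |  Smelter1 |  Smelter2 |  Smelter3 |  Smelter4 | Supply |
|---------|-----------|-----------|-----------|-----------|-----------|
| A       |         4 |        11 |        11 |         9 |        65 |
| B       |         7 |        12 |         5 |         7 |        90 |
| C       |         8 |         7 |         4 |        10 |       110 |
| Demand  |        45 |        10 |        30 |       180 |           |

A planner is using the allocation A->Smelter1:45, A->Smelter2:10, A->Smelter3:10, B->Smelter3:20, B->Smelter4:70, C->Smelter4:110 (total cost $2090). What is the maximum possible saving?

210

Current plan cost = 45·4 + 10·11 + 10·11 + 20·5 + 70·7 + 110·10 = $2090.
Optimal plan:
  A→Smelter1: 45 × $4 = $180
  A→Smelter4: 20 × $9 = $180
  B→Smelter4: 90 × $7 = $630
  C→Smelter2: 10 × $7 = $70
  C→Smelter3: 30 × $4 = $120
  C→Smelter4: 70 × $10 = $700
Optimal cost = $1880.
Saving = 2090 − 1880 = $210.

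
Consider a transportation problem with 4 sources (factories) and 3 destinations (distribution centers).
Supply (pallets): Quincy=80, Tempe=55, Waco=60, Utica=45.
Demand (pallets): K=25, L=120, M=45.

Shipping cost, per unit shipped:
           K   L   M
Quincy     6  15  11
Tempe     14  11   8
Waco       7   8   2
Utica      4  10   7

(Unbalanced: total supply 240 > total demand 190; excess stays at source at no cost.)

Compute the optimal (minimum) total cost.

1490

Optimal allocation:
  Quincy→K: 25 × 6 = 150
  Quincy→L: 5 × 15 = 75
  Tempe→L: 55 × 11 = 605
  Waco→L: 15 × 8 = 120
  Waco→M: 45 × 2 = 90
  Utica→L: 45 × 10 = 450
Total = 150 + 75 + 605 + 120 + 90 + 450 = 1490.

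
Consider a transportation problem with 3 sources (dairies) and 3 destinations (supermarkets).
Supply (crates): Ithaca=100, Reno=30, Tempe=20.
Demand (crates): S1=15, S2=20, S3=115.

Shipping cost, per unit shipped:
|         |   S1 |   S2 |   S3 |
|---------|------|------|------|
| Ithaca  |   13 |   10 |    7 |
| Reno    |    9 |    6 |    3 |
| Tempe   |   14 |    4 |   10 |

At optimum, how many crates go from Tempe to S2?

Solving gives:
  Ithaca→S3: 100 crates
  Reno→S1: 15 crates
  Reno→S3: 15 crates
  Tempe→S2: 20 crates
Total cost = 960.
So Tempe→S2 carries 20 crates.

20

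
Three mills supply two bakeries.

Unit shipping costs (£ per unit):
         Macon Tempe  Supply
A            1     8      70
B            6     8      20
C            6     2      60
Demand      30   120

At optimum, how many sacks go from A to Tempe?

40

The minimum-cost plan:
  A->Macon: 30 × £1 = £30
  A->Tempe: 40 × £8 = £320
  B->Tempe: 20 × £8 = £160
  C->Tempe: 60 × £2 = £120
Total cost = £630.
So A→Tempe carries 40 sacks.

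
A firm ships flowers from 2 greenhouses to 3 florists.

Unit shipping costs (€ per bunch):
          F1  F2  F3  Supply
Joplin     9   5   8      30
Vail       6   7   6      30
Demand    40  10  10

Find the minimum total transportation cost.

Optimal allocation:
  Joplin->F1: 10 × €9 = €90
  Joplin->F2: 10 × €5 = €50
  Joplin->F3: 10 × €8 = €80
  Vail->F1: 30 × €6 = €180
Total = 90 + 50 + 80 + 180 = €400.

400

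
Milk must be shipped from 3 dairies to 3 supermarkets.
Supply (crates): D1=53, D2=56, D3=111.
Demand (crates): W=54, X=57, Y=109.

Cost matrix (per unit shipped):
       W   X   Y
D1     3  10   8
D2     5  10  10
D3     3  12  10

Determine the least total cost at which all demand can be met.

An optimal shipping plan:
  D1 to Y: 53 crates
  D2 to X: 56 crates
  D3 to W: 54 crates
  D3 to X: 1 crates
  D3 to Y: 56 crates
Total cost = 1718.
(Supply check: D1 ships 53; D2 ships 56; D3 ships 111.)

1718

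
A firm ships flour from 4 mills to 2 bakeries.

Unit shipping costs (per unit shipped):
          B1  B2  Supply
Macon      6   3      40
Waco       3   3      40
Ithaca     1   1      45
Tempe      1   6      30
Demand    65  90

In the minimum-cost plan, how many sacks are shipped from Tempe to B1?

30

The minimum-cost plan:
  Macon–B2: 40 × 3 = 120
  Waco–B1: 35 × 3 = 105
  Waco–B2: 5 × 3 = 15
  Ithaca–B2: 45 × 1 = 45
  Tempe–B1: 30 × 1 = 30
Total cost = 315.
So Tempe→B1 carries 30 sacks.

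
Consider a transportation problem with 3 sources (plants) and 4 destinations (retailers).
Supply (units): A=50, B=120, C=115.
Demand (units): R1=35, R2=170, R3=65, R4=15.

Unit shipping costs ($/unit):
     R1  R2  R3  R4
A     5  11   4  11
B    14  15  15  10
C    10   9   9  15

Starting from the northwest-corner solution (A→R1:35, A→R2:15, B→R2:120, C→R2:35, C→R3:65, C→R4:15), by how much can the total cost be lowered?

Current plan cost = 35·5 + 15·11 + 120·15 + 35·9 + 65·9 + 15·15 = $3265.
Optimal plan:
  A->R3: 50 × $4 = $200
  B->R1: 35 × $14 = $490
  B->R2: 70 × $15 = $1050
  B->R4: 15 × $10 = $150
  C->R2: 100 × $9 = $900
  C->R3: 15 × $9 = $135
Optimal cost = $2925.
Saving = 3265 − 2925 = $340.

340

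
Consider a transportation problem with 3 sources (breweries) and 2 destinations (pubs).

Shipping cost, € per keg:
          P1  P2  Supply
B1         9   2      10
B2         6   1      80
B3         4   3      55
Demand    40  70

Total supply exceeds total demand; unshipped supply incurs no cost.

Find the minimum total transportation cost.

Optimal allocation:
  B2 to P2: 70 × €1 = €70
  B3 to P1: 40 × €4 = €160
Total = 70 + 160 = €230.
(Supply check: B1 ships 0; B2 ships 70; B3 ships 40.)

230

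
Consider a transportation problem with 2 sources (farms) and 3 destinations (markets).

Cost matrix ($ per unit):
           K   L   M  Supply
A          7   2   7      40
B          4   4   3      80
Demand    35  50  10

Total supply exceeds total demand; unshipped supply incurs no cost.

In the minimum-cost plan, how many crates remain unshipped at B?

An optimal plan:
  A→L: 40 × $2 = $80
  B→K: 35 × $4 = $140
  B→L: 10 × $4 = $40
  B→M: 10 × $3 = $30
Total cost = $290.
B ships 55 of its 80, leaving 25.

25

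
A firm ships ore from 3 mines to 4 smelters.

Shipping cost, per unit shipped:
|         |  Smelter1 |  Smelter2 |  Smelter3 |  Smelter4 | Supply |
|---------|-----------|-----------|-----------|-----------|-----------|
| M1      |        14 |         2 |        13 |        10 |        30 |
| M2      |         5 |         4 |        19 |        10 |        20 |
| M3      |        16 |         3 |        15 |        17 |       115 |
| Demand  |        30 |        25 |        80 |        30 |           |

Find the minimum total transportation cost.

1835

An optimal shipping plan:
  M1→Smelter4: 30 × 10 = 300
  M2→Smelter1: 20 × 5 = 100
  M3→Smelter1: 10 × 16 = 160
  M3→Smelter2: 25 × 3 = 75
  M3→Smelter3: 80 × 15 = 1200
Total = 300 + 100 + 160 + 75 + 1200 = 1835.
(Supply check: M1 ships 30; M2 ships 20; M3 ships 115.)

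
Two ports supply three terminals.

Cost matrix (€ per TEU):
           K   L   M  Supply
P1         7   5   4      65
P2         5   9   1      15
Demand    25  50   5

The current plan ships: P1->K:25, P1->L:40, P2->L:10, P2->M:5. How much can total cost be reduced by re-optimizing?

Current plan cost = 25·7 + 40·5 + 10·9 + 5·1 = €470.
Optimal plan:
  P1->K: 15 TEU
  P1->L: 50 TEU
  P2->K: 10 TEU
  P2->M: 5 TEU
Optimal cost = €410.
Saving = 470 − 410 = €60.

60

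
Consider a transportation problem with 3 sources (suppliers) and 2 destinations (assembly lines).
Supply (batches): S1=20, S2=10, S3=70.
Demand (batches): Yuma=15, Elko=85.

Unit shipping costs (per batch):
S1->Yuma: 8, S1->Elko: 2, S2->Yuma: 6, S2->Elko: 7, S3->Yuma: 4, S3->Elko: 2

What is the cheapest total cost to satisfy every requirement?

250

Optimal allocation:
  S1 to Elko: 20 × 2 = 40
  S2 to Yuma: 10 × 6 = 60
  S3 to Yuma: 5 × 4 = 20
  S3 to Elko: 65 × 2 = 130
Total = 40 + 60 + 20 + 130 = 250.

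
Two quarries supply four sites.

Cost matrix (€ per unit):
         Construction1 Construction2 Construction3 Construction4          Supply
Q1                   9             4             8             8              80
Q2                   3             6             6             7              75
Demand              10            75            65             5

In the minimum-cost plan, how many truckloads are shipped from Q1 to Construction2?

Solving gives:
  Q1->Construction2: 75 × €4 = €300
  Q1->Construction4: 5 × €8 = €40
  Q2->Construction1: 10 × €3 = €30
  Q2->Construction3: 65 × €6 = €390
Total cost = €760.
So Q1→Construction2 carries 75 truckloads.

75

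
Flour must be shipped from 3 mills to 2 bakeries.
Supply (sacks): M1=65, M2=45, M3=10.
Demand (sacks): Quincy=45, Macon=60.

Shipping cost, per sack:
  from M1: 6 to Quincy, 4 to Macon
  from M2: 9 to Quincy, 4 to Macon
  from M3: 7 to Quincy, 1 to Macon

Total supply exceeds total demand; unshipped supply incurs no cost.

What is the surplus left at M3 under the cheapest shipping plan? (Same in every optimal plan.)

An optimal plan:
  M1→Quincy: 45 sacks
  M1→Macon: 20 sacks
  M2→Macon: 30 sacks
  M3→Macon: 10 sacks
Total cost = 480.
M3 ships 10 of its 10, leaving 0.

0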